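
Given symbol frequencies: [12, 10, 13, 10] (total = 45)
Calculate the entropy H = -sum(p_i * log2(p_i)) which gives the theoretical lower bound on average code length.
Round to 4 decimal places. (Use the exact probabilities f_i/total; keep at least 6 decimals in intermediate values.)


Per-symbol terms -p_i * log2(p_i) with p_i = f_i/45:
  p = 12/45 = 0.266667: log2(p) = -1.906891, -p*log2(p) = 0.508504
  p = 10/45 = 0.222222: log2(p) = -2.169925, -p*log2(p) = 0.482206
  p = 13/45 = 0.288889: log2(p) = -1.791413, -p*log2(p) = 0.517519
  p = 10/45 = 0.222222: log2(p) = -2.169925, -p*log2(p) = 0.482206
H = 0.508504 + 0.482206 + 0.517519 + 0.482206 = 1.990435

H = 1.9904 bits/symbol


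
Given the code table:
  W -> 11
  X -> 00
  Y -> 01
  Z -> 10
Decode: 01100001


Decoding:
01 -> Y
10 -> Z
00 -> X
01 -> Y


Result: YZXY


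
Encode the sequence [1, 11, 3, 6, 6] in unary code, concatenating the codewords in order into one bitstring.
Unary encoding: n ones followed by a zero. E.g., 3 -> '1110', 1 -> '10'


Encode each number as n ones followed by a terminating 0:
  1 -> 10 (2 bits)
  11 -> 111111111110 (12 bits)
  3 -> 1110 (4 bits)
  6 -> 1111110 (7 bits)
  6 -> 1111110 (7 bits)
Total length = 2 + 12 + 4 + 7 + 7 = 32 bits.

Unary([1, 11, 3, 6, 6]) = 10111111111110111011111101111110 (32 bits)


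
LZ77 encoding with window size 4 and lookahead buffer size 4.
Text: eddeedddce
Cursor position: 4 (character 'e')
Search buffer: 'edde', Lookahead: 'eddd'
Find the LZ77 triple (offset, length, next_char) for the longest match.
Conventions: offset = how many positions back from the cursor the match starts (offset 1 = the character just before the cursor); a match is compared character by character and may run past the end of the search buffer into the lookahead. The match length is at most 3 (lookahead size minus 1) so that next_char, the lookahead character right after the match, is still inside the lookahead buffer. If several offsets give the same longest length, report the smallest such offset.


Try each offset into the search buffer:
  offset=1 (pos 3, char 'e'): match length 1
  offset=2 (pos 2, char 'd'): match length 0
  offset=3 (pos 1, char 'd'): match length 0
  offset=4 (pos 0, char 'e'): match length 3
Longest match has length 3 at offset 4.
next_char = character at position 4 + 3 = 7 -> 'd'

Best match: offset=4, length=3 (matching 'edd' starting at position 0)
LZ77 triple: (4, 3, 'd')


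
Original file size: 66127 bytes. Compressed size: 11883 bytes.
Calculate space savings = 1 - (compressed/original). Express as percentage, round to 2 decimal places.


ratio = compressed/original = 11883/66127 = 0.1797
savings = 1 - ratio = 1 - 0.1797 = 0.8203
as a percentage: 0.8203 * 100 = 82.03%

Space savings = 1 - 11883/66127 = 82.03%


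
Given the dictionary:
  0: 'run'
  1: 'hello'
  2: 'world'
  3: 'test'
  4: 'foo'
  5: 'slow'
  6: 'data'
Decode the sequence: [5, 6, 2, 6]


Look up each index in the dictionary:
  5 -> 'slow'
  6 -> 'data'
  2 -> 'world'
  6 -> 'data'

Decoded: "slow data world data"


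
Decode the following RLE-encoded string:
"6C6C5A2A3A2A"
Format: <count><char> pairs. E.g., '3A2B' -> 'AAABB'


Expanding each <count><char> pair:
  6C -> 'CCCCCC'
  6C -> 'CCCCCC'
  5A -> 'AAAAA'
  2A -> 'AA'
  3A -> 'AAA'
  2A -> 'AA'

Decoded = CCCCCCCCCCCCAAAAAAAAAAAA


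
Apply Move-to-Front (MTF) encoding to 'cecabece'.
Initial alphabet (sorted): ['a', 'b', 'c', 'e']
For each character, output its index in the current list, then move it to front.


MTF encoding:
'c': index 2 in ['a', 'b', 'c', 'e'] -> ['c', 'a', 'b', 'e']
'e': index 3 in ['c', 'a', 'b', 'e'] -> ['e', 'c', 'a', 'b']
'c': index 1 in ['e', 'c', 'a', 'b'] -> ['c', 'e', 'a', 'b']
'a': index 2 in ['c', 'e', 'a', 'b'] -> ['a', 'c', 'e', 'b']
'b': index 3 in ['a', 'c', 'e', 'b'] -> ['b', 'a', 'c', 'e']
'e': index 3 in ['b', 'a', 'c', 'e'] -> ['e', 'b', 'a', 'c']
'c': index 3 in ['e', 'b', 'a', 'c'] -> ['c', 'e', 'b', 'a']
'e': index 1 in ['c', 'e', 'b', 'a'] -> ['e', 'c', 'b', 'a']


Output: [2, 3, 1, 2, 3, 3, 3, 1]


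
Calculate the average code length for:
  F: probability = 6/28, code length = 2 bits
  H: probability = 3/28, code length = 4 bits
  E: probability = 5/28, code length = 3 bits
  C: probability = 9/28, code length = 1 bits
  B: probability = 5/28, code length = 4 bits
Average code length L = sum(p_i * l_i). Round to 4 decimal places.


Weighted contributions p_i * l_i:
  F: (6/28) * 2 = 12/28
  H: (3/28) * 4 = 12/28
  E: (5/28) * 3 = 15/28
  C: (9/28) * 1 = 9/28
  B: (5/28) * 4 = 20/28
Sum = (12 + 12 + 15 + 9 + 20)/28 = 68/28

L = 68/28 = 2.4286 bits/symbol


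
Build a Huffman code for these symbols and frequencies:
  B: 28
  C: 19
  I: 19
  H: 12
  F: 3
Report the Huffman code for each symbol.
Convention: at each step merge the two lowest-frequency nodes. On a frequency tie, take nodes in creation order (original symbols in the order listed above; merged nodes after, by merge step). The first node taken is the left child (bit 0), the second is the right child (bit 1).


Huffman tree construction:
Step 1: Merge F(3) + H(12) = 15
Step 2: Merge (F+H)(15) + C(19) = 34
Step 3: Merge I(19) + B(28) = 47
Step 4: Merge ((F+H)+C)(34) + (I+B)(47) = 81
Read each symbol's code off the tree from the root (left child = 0, right child = 1).

Codes:
  B: 11 (length 2)
  C: 01 (length 2)
  I: 10 (length 2)
  H: 001 (length 3)
  F: 000 (length 3)
Average code length: 177/81 = 2.1852 bits/symbol


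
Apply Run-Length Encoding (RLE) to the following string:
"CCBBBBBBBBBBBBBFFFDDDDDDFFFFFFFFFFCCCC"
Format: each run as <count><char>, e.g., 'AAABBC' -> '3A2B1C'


Scanning runs left to right:
  i=0: run of 'C' x 2 -> '2C'
  i=2: run of 'B' x 13 -> '13B'
  i=15: run of 'F' x 3 -> '3F'
  i=18: run of 'D' x 6 -> '6D'
  i=24: run of 'F' x 10 -> '10F'
  i=34: run of 'C' x 4 -> '4C'

RLE = 2C13B3F6D10F4C


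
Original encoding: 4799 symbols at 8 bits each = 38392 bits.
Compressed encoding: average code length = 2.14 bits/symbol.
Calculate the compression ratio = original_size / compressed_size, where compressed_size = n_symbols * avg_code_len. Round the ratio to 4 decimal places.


original_size = n_symbols * orig_bits = 4799 * 8 = 38392 bits
compressed_size = n_symbols * avg_code_len = 4799 * 2.14 = 10269.86 bits
ratio = original_size / compressed_size = 38392 / 10269.86 = 3.7383

Compression ratio = 3.7383


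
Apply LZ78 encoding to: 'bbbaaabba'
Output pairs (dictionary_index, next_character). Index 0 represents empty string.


LZ78 encoding steps:
Dictionary: {0: ''}
Step 1: w='' (idx 0), next='b' -> output (0, 'b'), add 'b' as idx 1
Step 2: w='b' (idx 1), next='b' -> output (1, 'b'), add 'bb' as idx 2
Step 3: w='' (idx 0), next='a' -> output (0, 'a'), add 'a' as idx 3
Step 4: w='a' (idx 3), next='a' -> output (3, 'a'), add 'aa' as idx 4
Step 5: w='bb' (idx 2), next='a' -> output (2, 'a'), add 'bba' as idx 5


Encoded: [(0, 'b'), (1, 'b'), (0, 'a'), (3, 'a'), (2, 'a')]


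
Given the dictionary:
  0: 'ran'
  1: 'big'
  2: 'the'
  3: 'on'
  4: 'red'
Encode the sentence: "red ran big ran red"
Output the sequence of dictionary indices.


Look up each word in the dictionary:
  'red' -> 4
  'ran' -> 0
  'big' -> 1
  'ran' -> 0
  'red' -> 4

Encoded: [4, 0, 1, 0, 4]


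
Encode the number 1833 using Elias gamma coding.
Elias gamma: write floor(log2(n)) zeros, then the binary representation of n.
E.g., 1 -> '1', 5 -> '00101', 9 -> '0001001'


num_bits = floor(log2(1833)) + 1 = 11
leading_zeros = num_bits - 1 = 10
binary(1833) = 11100101001

Elias gamma(1833) = '0000000000' + '11100101001' = 000000000011100101001 (21 bits)


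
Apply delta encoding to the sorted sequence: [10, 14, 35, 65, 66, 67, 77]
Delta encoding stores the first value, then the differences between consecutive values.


First value: 10
Deltas:
  14 - 10 = 4
  35 - 14 = 21
  65 - 35 = 30
  66 - 65 = 1
  67 - 66 = 1
  77 - 67 = 10


Delta encoded: [10, 4, 21, 30, 1, 1, 10]


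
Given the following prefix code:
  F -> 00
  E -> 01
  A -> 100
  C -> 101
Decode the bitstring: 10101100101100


Decoding step by step:
Bits 101 -> C
Bits 01 -> E
Bits 100 -> A
Bits 101 -> C
Bits 100 -> A


Decoded message: CEACA


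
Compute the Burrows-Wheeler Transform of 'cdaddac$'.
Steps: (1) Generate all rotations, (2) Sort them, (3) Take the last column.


Rotations (sorted):
  0: $cdaddac -> last char: c
  1: ac$cdadd -> last char: d
  2: addac$cd -> last char: d
  3: c$cdadda -> last char: a
  4: cdaddac$ -> last char: $
  5: dac$cdad -> last char: d
  6: daddac$c -> last char: c
  7: ddac$cda -> last char: a


BWT = cdda$dca


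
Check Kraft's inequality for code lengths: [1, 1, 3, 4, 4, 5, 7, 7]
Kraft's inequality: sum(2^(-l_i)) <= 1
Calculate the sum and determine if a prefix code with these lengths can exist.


Sum = 2^(-1) + 2^(-1) + 2^(-3) + 2^(-4) + 2^(-4) + 2^(-5) + 2^(-7) + 2^(-7)
    = 0.5 + 0.5 + 0.125 + 0.0625 + 0.0625 + 0.03125 + 0.0078125 + 0.0078125
    = 166/128 = 1.296875
Since 1.296875 > 1, Kraft's inequality is NOT satisfied.
A prefix code with these lengths CANNOT exist.

Kraft sum = 1.296875. Not satisfied.


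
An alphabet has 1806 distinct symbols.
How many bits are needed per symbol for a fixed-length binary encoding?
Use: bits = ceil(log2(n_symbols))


log2(1806) = 10.8186
Bracket: 2^10 = 1024 < 1806 <= 2^11 = 2048
So ceil(log2(1806)) = 11

bits = ceil(log2(1806)) = ceil(10.8186) = 11 bits


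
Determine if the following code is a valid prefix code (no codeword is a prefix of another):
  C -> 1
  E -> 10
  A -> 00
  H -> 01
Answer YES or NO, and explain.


Checking each pair (does one codeword prefix another?):
  C='1' vs E='10': prefix -- VIOLATION

NO -- this is NOT a valid prefix code. C (1) is a prefix of E (10).


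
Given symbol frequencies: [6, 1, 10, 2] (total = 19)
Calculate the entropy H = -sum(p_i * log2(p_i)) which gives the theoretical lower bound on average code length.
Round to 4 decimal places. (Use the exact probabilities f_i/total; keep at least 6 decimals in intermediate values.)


Per-symbol terms -p_i * log2(p_i) with p_i = f_i/19:
  p = 6/19 = 0.315789: log2(p) = -1.662965, -p*log2(p) = 0.525147
  p = 1/19 = 0.052632: log2(p) = -4.247928, -p*log2(p) = 0.223575
  p = 10/19 = 0.526316: log2(p) = -0.925999, -p*log2(p) = 0.487368
  p = 2/19 = 0.105263: log2(p) = -3.247928, -p*log2(p) = 0.341887
H = 0.525147 + 0.223575 + 0.487368 + 0.341887 = 1.577977

H = 1.578 bits/symbol


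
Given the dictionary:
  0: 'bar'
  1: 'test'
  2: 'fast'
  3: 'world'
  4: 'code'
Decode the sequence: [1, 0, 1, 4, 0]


Look up each index in the dictionary:
  1 -> 'test'
  0 -> 'bar'
  1 -> 'test'
  4 -> 'code'
  0 -> 'bar'

Decoded: "test bar test code bar"


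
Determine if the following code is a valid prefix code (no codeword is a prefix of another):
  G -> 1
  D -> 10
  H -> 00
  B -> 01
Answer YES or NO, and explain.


Checking each pair (does one codeword prefix another?):
  G='1' vs D='10': prefix -- VIOLATION

NO -- this is NOT a valid prefix code. G (1) is a prefix of D (10).


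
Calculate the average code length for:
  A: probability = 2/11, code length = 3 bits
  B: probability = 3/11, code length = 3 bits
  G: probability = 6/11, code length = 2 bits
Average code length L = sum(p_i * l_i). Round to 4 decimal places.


Weighted contributions p_i * l_i:
  A: (2/11) * 3 = 6/11
  B: (3/11) * 3 = 9/11
  G: (6/11) * 2 = 12/11
Sum = (6 + 9 + 12)/11 = 27/11

L = 27/11 = 2.4545 bits/symbol


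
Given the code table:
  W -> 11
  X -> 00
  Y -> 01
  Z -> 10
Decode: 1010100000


Decoding:
10 -> Z
10 -> Z
10 -> Z
00 -> X
00 -> X


Result: ZZZXX


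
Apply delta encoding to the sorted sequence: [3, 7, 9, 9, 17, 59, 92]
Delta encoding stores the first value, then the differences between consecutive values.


First value: 3
Deltas:
  7 - 3 = 4
  9 - 7 = 2
  9 - 9 = 0
  17 - 9 = 8
  59 - 17 = 42
  92 - 59 = 33


Delta encoded: [3, 4, 2, 0, 8, 42, 33]


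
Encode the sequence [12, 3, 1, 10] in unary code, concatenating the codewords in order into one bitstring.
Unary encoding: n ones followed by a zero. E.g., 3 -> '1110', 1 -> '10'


Encode each number as n ones followed by a terminating 0:
  12 -> 1111111111110 (13 bits)
  3 -> 1110 (4 bits)
  1 -> 10 (2 bits)
  10 -> 11111111110 (11 bits)
Total length = 13 + 4 + 2 + 11 = 30 bits.

Unary([12, 3, 1, 10]) = 111111111111011101011111111110 (30 bits)


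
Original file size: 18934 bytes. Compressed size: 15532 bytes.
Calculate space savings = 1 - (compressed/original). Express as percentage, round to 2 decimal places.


ratio = compressed/original = 15532/18934 = 0.820323
savings = 1 - ratio = 1 - 0.820323 = 0.179677
as a percentage: 0.179677 * 100 = 17.97%

Space savings = 1 - 15532/18934 = 17.97%


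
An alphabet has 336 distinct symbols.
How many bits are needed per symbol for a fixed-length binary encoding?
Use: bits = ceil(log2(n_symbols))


log2(336) = 8.3923
Bracket: 2^8 = 256 < 336 <= 2^9 = 512
So ceil(log2(336)) = 9

bits = ceil(log2(336)) = ceil(8.3923) = 9 bits


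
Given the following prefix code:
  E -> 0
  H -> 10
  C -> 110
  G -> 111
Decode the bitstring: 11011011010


Decoding step by step:
Bits 110 -> C
Bits 110 -> C
Bits 110 -> C
Bits 10 -> H


Decoded message: CCCH


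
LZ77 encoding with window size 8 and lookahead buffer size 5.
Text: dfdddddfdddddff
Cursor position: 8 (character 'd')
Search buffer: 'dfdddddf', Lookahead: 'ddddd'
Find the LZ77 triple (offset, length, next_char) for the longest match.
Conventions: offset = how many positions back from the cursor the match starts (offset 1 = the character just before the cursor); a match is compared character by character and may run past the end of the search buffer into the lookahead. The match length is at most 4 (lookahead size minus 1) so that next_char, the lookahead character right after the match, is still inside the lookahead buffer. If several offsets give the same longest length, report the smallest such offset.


Try each offset into the search buffer:
  offset=1 (pos 7, char 'f'): match length 0
  offset=2 (pos 6, char 'd'): match length 1
  offset=3 (pos 5, char 'd'): match length 2
  offset=4 (pos 4, char 'd'): match length 3
  offset=5 (pos 3, char 'd'): match length 4
  offset=6 (pos 2, char 'd'): match length 4
  offset=7 (pos 1, char 'f'): match length 0
  offset=8 (pos 0, char 'd'): match length 1
Longest match has length 4, found at offsets 5, 6; take the smallest, offset 5.
next_char = character at position 8 + 4 = 12 -> 'd'

Best match: offset=5, length=4 (matching 'dddd' starting at position 3)
LZ77 triple: (5, 4, 'd')


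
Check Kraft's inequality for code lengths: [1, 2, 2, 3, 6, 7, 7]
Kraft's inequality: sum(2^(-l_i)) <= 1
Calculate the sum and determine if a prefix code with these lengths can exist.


Sum = 2^(-1) + 2^(-2) + 2^(-2) + 2^(-3) + 2^(-6) + 2^(-7) + 2^(-7)
    = 0.5 + 0.25 + 0.25 + 0.125 + 0.015625 + 0.0078125 + 0.0078125
    = 148/128 = 1.15625
Since 1.15625 > 1, Kraft's inequality is NOT satisfied.
A prefix code with these lengths CANNOT exist.

Kraft sum = 1.15625. Not satisfied.


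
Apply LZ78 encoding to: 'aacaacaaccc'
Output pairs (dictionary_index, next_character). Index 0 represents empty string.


LZ78 encoding steps:
Dictionary: {0: ''}
Step 1: w='' (idx 0), next='a' -> output (0, 'a'), add 'a' as idx 1
Step 2: w='a' (idx 1), next='c' -> output (1, 'c'), add 'ac' as idx 2
Step 3: w='a' (idx 1), next='a' -> output (1, 'a'), add 'aa' as idx 3
Step 4: w='' (idx 0), next='c' -> output (0, 'c'), add 'c' as idx 4
Step 5: w='aa' (idx 3), next='c' -> output (3, 'c'), add 'aac' as idx 5
Step 6: w='c' (idx 4), next='c' -> output (4, 'c'), add 'cc' as idx 6


Encoded: [(0, 'a'), (1, 'c'), (1, 'a'), (0, 'c'), (3, 'c'), (4, 'c')]


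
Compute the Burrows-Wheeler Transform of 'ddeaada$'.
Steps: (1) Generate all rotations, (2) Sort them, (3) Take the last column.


Rotations (sorted):
  0: $ddeaada -> last char: a
  1: a$ddeaad -> last char: d
  2: aada$dde -> last char: e
  3: ada$ddea -> last char: a
  4: da$ddeaa -> last char: a
  5: ddeaada$ -> last char: $
  6: deaada$d -> last char: d
  7: eaada$dd -> last char: d


BWT = adeaa$dd


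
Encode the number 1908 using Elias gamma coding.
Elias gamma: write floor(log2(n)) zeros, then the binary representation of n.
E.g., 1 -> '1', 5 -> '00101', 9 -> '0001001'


num_bits = floor(log2(1908)) + 1 = 11
leading_zeros = num_bits - 1 = 10
binary(1908) = 11101110100

Elias gamma(1908) = '0000000000' + '11101110100' = 000000000011101110100 (21 bits)


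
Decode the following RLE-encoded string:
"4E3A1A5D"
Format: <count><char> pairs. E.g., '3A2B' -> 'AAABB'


Expanding each <count><char> pair:
  4E -> 'EEEE'
  3A -> 'AAA'
  1A -> 'A'
  5D -> 'DDDDD'

Decoded = EEEEAAAADDDDD


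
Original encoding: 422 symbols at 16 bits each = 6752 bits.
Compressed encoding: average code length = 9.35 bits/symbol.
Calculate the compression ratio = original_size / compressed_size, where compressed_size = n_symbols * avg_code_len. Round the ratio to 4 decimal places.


original_size = n_symbols * orig_bits = 422 * 16 = 6752 bits
compressed_size = n_symbols * avg_code_len = 422 * 9.35 = 3945.7 bits
ratio = original_size / compressed_size = 6752 / 3945.7 = 1.7112

Compression ratio = 1.7112


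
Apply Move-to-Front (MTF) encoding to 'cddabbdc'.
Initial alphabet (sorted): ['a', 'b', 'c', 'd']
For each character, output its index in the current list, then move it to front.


MTF encoding:
'c': index 2 in ['a', 'b', 'c', 'd'] -> ['c', 'a', 'b', 'd']
'd': index 3 in ['c', 'a', 'b', 'd'] -> ['d', 'c', 'a', 'b']
'd': index 0 in ['d', 'c', 'a', 'b'] -> ['d', 'c', 'a', 'b']
'a': index 2 in ['d', 'c', 'a', 'b'] -> ['a', 'd', 'c', 'b']
'b': index 3 in ['a', 'd', 'c', 'b'] -> ['b', 'a', 'd', 'c']
'b': index 0 in ['b', 'a', 'd', 'c'] -> ['b', 'a', 'd', 'c']
'd': index 2 in ['b', 'a', 'd', 'c'] -> ['d', 'b', 'a', 'c']
'c': index 3 in ['d', 'b', 'a', 'c'] -> ['c', 'd', 'b', 'a']


Output: [2, 3, 0, 2, 3, 0, 2, 3]


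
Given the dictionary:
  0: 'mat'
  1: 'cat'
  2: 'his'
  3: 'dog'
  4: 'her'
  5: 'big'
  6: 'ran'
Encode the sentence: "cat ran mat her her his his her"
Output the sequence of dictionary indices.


Look up each word in the dictionary:
  'cat' -> 1
  'ran' -> 6
  'mat' -> 0
  'her' -> 4
  'her' -> 4
  'his' -> 2
  'his' -> 2
  'her' -> 4

Encoded: [1, 6, 0, 4, 4, 2, 2, 4]


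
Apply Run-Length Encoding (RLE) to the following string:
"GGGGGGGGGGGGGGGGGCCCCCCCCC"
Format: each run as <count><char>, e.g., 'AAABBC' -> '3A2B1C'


Scanning runs left to right:
  i=0: run of 'G' x 17 -> '17G'
  i=17: run of 'C' x 9 -> '9C'

RLE = 17G9C


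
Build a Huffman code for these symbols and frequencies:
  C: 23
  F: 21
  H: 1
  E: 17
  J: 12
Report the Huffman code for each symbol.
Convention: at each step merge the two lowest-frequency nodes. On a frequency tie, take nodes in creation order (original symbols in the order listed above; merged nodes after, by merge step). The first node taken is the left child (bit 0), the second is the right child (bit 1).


Huffman tree construction:
Step 1: Merge H(1) + J(12) = 13
Step 2: Merge (H+J)(13) + E(17) = 30
Step 3: Merge F(21) + C(23) = 44
Step 4: Merge ((H+J)+E)(30) + (F+C)(44) = 74
Read each symbol's code off the tree from the root (left child = 0, right child = 1).

Codes:
  C: 11 (length 2)
  F: 10 (length 2)
  H: 000 (length 3)
  E: 01 (length 2)
  J: 001 (length 3)
Average code length: 161/74 = 2.1757 bits/symbol


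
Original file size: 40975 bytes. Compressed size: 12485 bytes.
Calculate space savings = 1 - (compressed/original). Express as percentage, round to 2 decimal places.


ratio = compressed/original = 12485/40975 = 0.304698
savings = 1 - ratio = 1 - 0.304698 = 0.695302
as a percentage: 0.695302 * 100 = 69.53%

Space savings = 1 - 12485/40975 = 69.53%


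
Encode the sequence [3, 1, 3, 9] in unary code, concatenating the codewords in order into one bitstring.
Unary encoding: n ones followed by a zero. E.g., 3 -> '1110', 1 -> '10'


Encode each number as n ones followed by a terminating 0:
  3 -> 1110 (4 bits)
  1 -> 10 (2 bits)
  3 -> 1110 (4 bits)
  9 -> 1111111110 (10 bits)
Total length = 4 + 2 + 4 + 10 = 20 bits.

Unary([3, 1, 3, 9]) = 11101011101111111110 (20 bits)


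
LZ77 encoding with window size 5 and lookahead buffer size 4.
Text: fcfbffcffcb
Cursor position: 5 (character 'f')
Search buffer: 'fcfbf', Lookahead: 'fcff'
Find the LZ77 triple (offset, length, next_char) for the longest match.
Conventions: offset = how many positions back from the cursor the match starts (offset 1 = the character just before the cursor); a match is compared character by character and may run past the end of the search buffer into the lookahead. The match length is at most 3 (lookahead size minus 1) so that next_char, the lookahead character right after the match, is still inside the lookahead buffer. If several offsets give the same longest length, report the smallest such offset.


Try each offset into the search buffer:
  offset=1 (pos 4, char 'f'): match length 1
  offset=2 (pos 3, char 'b'): match length 0
  offset=3 (pos 2, char 'f'): match length 1
  offset=4 (pos 1, char 'c'): match length 0
  offset=5 (pos 0, char 'f'): match length 3
Longest match has length 3 at offset 5.
next_char = character at position 5 + 3 = 8 -> 'f'

Best match: offset=5, length=3 (matching 'fcf' starting at position 0)
LZ77 triple: (5, 3, 'f')


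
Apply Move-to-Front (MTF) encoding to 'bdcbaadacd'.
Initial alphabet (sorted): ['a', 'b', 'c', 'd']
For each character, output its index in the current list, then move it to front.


MTF encoding:
'b': index 1 in ['a', 'b', 'c', 'd'] -> ['b', 'a', 'c', 'd']
'd': index 3 in ['b', 'a', 'c', 'd'] -> ['d', 'b', 'a', 'c']
'c': index 3 in ['d', 'b', 'a', 'c'] -> ['c', 'd', 'b', 'a']
'b': index 2 in ['c', 'd', 'b', 'a'] -> ['b', 'c', 'd', 'a']
'a': index 3 in ['b', 'c', 'd', 'a'] -> ['a', 'b', 'c', 'd']
'a': index 0 in ['a', 'b', 'c', 'd'] -> ['a', 'b', 'c', 'd']
'd': index 3 in ['a', 'b', 'c', 'd'] -> ['d', 'a', 'b', 'c']
'a': index 1 in ['d', 'a', 'b', 'c'] -> ['a', 'd', 'b', 'c']
'c': index 3 in ['a', 'd', 'b', 'c'] -> ['c', 'a', 'd', 'b']
'd': index 2 in ['c', 'a', 'd', 'b'] -> ['d', 'c', 'a', 'b']


Output: [1, 3, 3, 2, 3, 0, 3, 1, 3, 2]


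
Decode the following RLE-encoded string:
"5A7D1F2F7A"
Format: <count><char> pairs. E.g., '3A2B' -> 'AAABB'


Expanding each <count><char> pair:
  5A -> 'AAAAA'
  7D -> 'DDDDDDD'
  1F -> 'F'
  2F -> 'FF'
  7A -> 'AAAAAAA'

Decoded = AAAAADDDDDDDFFFAAAAAAA


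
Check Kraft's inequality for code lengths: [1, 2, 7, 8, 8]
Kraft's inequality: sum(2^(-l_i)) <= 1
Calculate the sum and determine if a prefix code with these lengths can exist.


Sum = 2^(-1) + 2^(-2) + 2^(-7) + 2^(-8) + 2^(-8)
    = 0.5 + 0.25 + 0.0078125 + 0.00390625 + 0.00390625
    = 196/256 = 0.765625
Since 0.765625 <= 1, Kraft's inequality IS satisfied.
A prefix code with these lengths CAN exist.

Kraft sum = 0.765625. Satisfied.


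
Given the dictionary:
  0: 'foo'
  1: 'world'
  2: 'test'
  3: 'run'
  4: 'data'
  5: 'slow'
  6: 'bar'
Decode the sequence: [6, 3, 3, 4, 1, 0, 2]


Look up each index in the dictionary:
  6 -> 'bar'
  3 -> 'run'
  3 -> 'run'
  4 -> 'data'
  1 -> 'world'
  0 -> 'foo'
  2 -> 'test'

Decoded: "bar run run data world foo test"


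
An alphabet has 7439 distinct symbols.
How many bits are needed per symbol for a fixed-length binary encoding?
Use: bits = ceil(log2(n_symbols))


log2(7439) = 12.8609
Bracket: 2^12 = 4096 < 7439 <= 2^13 = 8192
So ceil(log2(7439)) = 13

bits = ceil(log2(7439)) = ceil(12.8609) = 13 bits


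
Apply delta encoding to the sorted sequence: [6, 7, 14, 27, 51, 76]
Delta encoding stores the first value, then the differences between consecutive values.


First value: 6
Deltas:
  7 - 6 = 1
  14 - 7 = 7
  27 - 14 = 13
  51 - 27 = 24
  76 - 51 = 25


Delta encoded: [6, 1, 7, 13, 24, 25]


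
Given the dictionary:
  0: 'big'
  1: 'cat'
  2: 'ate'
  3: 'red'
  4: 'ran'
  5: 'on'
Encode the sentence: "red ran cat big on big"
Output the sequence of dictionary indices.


Look up each word in the dictionary:
  'red' -> 3
  'ran' -> 4
  'cat' -> 1
  'big' -> 0
  'on' -> 5
  'big' -> 0

Encoded: [3, 4, 1, 0, 5, 0]


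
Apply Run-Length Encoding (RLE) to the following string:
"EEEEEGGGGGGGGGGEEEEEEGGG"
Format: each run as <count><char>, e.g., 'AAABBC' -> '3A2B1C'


Scanning runs left to right:
  i=0: run of 'E' x 5 -> '5E'
  i=5: run of 'G' x 10 -> '10G'
  i=15: run of 'E' x 6 -> '6E'
  i=21: run of 'G' x 3 -> '3G'

RLE = 5E10G6E3G


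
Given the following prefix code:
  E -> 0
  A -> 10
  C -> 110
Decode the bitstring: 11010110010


Decoding step by step:
Bits 110 -> C
Bits 10 -> A
Bits 110 -> C
Bits 0 -> E
Bits 10 -> A


Decoded message: CACEA


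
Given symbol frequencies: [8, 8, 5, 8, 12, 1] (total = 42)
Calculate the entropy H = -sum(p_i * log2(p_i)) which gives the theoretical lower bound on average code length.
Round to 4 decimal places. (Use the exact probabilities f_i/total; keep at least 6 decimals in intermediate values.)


Per-symbol terms -p_i * log2(p_i) with p_i = f_i/42:
  p = 8/42 = 0.190476: log2(p) = -2.392317, -p*log2(p) = 0.455680
  p = 8/42 = 0.190476: log2(p) = -2.392317, -p*log2(p) = 0.455680
  p = 5/42 = 0.119048: log2(p) = -3.070389, -p*log2(p) = 0.365523
  p = 8/42 = 0.190476: log2(p) = -2.392317, -p*log2(p) = 0.455680
  p = 12/42 = 0.285714: log2(p) = -1.807355, -p*log2(p) = 0.516387
  p = 1/42 = 0.023810: log2(p) = -5.392317, -p*log2(p) = 0.128389
H = 0.455680 + 0.455680 + 0.365523 + 0.455680 + 0.516387 + 0.128389 = 2.377339

H = 2.3773 bits/symbol


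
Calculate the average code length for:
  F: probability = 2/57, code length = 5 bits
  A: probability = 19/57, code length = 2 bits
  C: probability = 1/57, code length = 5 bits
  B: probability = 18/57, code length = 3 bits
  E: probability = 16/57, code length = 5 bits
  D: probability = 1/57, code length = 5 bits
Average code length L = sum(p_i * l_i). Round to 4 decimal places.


Weighted contributions p_i * l_i:
  F: (2/57) * 5 = 10/57
  A: (19/57) * 2 = 38/57
  C: (1/57) * 5 = 5/57
  B: (18/57) * 3 = 54/57
  E: (16/57) * 5 = 80/57
  D: (1/57) * 5 = 5/57
Sum = (10 + 38 + 5 + 54 + 80 + 5)/57 = 192/57

L = 192/57 = 3.3684 bits/symbol


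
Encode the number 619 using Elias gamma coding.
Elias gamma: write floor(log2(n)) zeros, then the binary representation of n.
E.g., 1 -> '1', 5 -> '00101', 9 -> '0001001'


num_bits = floor(log2(619)) + 1 = 10
leading_zeros = num_bits - 1 = 9
binary(619) = 1001101011

Elias gamma(619) = '000000000' + '1001101011' = 0000000001001101011 (19 bits)


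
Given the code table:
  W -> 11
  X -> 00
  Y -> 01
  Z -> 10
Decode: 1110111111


Decoding:
11 -> W
10 -> Z
11 -> W
11 -> W
11 -> W


Result: WZWWW


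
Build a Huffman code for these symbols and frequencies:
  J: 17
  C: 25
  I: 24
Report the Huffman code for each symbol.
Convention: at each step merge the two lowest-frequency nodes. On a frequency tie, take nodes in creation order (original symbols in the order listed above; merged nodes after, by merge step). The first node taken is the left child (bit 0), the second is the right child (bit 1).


Huffman tree construction:
Step 1: Merge J(17) + I(24) = 41
Step 2: Merge C(25) + (J+I)(41) = 66
Read each symbol's code off the tree from the root (left child = 0, right child = 1).

Codes:
  J: 10 (length 2)
  C: 0 (length 1)
  I: 11 (length 2)
Average code length: 107/66 = 1.6212 bits/symbol


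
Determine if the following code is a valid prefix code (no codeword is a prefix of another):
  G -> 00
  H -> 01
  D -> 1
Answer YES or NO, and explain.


Checking each pair (does one codeword prefix another?):
  G='00' vs H='01': no prefix
  G='00' vs D='1': no prefix
  H='01' vs G='00': no prefix
  H='01' vs D='1': no prefix
  D='1' vs G='00': no prefix
  D='1' vs H='01': no prefix
No violation found over all pairs.

YES -- this is a valid prefix code. No codeword is a prefix of any other codeword.


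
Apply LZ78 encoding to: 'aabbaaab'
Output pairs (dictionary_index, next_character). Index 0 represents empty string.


LZ78 encoding steps:
Dictionary: {0: ''}
Step 1: w='' (idx 0), next='a' -> output (0, 'a'), add 'a' as idx 1
Step 2: w='a' (idx 1), next='b' -> output (1, 'b'), add 'ab' as idx 2
Step 3: w='' (idx 0), next='b' -> output (0, 'b'), add 'b' as idx 3
Step 4: w='a' (idx 1), next='a' -> output (1, 'a'), add 'aa' as idx 4
Step 5: w='ab' (idx 2), end of input -> output (2, '')


Encoded: [(0, 'a'), (1, 'b'), (0, 'b'), (1, 'a'), (2, '')]


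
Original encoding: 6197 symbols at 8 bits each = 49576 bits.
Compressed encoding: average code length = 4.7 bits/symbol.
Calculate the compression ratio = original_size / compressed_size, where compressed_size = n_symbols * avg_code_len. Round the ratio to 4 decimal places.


original_size = n_symbols * orig_bits = 6197 * 8 = 49576 bits
compressed_size = n_symbols * avg_code_len = 6197 * 4.7 = 29125.9 bits
ratio = original_size / compressed_size = 49576 / 29125.9 = 1.7021

Compression ratio = 1.7021


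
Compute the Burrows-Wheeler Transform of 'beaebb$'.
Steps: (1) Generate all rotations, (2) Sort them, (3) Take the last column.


Rotations (sorted):
  0: $beaebb -> last char: b
  1: aebb$be -> last char: e
  2: b$beaeb -> last char: b
  3: bb$beae -> last char: e
  4: beaebb$ -> last char: $
  5: eaebb$b -> last char: b
  6: ebb$bea -> last char: a


BWT = bebe$ba


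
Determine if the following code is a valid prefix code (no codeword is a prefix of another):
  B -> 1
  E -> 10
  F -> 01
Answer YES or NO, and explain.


Checking each pair (does one codeword prefix another?):
  B='1' vs E='10': prefix -- VIOLATION

NO -- this is NOT a valid prefix code. B (1) is a prefix of E (10).


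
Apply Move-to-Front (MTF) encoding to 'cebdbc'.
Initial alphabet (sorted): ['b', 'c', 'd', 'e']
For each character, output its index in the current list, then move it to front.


MTF encoding:
'c': index 1 in ['b', 'c', 'd', 'e'] -> ['c', 'b', 'd', 'e']
'e': index 3 in ['c', 'b', 'd', 'e'] -> ['e', 'c', 'b', 'd']
'b': index 2 in ['e', 'c', 'b', 'd'] -> ['b', 'e', 'c', 'd']
'd': index 3 in ['b', 'e', 'c', 'd'] -> ['d', 'b', 'e', 'c']
'b': index 1 in ['d', 'b', 'e', 'c'] -> ['b', 'd', 'e', 'c']
'c': index 3 in ['b', 'd', 'e', 'c'] -> ['c', 'b', 'd', 'e']


Output: [1, 3, 2, 3, 1, 3]


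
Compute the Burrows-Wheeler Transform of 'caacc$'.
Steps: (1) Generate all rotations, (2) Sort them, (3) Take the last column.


Rotations (sorted):
  0: $caacc -> last char: c
  1: aacc$c -> last char: c
  2: acc$ca -> last char: a
  3: c$caac -> last char: c
  4: caacc$ -> last char: $
  5: cc$caa -> last char: a


BWT = ccac$a


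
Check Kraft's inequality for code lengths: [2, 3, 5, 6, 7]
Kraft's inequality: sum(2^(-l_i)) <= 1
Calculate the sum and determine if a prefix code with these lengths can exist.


Sum = 2^(-2) + 2^(-3) + 2^(-5) + 2^(-6) + 2^(-7)
    = 0.25 + 0.125 + 0.03125 + 0.015625 + 0.0078125
    = 55/128 = 0.4296875
Since 0.4296875 <= 1, Kraft's inequality IS satisfied.
A prefix code with these lengths CAN exist.

Kraft sum = 0.4296875. Satisfied.


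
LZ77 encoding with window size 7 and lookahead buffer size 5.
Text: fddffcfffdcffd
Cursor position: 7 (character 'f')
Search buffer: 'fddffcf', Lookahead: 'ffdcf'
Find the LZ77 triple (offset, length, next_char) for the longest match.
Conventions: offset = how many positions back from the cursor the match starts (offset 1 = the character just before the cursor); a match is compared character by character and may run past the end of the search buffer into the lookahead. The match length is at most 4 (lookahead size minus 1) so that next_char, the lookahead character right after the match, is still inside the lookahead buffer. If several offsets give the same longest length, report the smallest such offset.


Try each offset into the search buffer:
  offset=1 (pos 6, char 'f'): match length 2
  offset=2 (pos 5, char 'c'): match length 0
  offset=3 (pos 4, char 'f'): match length 1
  offset=4 (pos 3, char 'f'): match length 2
  offset=5 (pos 2, char 'd'): match length 0
  offset=6 (pos 1, char 'd'): match length 0
  offset=7 (pos 0, char 'f'): match length 1
Longest match has length 2, found at offsets 1, 4; take the smallest, offset 1.
next_char = character at position 7 + 2 = 9 -> 'd'

Best match: offset=1, length=2 (matching 'ff' starting at position 6)
LZ77 triple: (1, 2, 'd')


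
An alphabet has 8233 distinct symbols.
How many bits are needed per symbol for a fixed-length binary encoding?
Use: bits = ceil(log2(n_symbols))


log2(8233) = 13.0072
Bracket: 2^13 = 8192 < 8233 <= 2^14 = 16384
So ceil(log2(8233)) = 14

bits = ceil(log2(8233)) = ceil(13.0072) = 14 bits


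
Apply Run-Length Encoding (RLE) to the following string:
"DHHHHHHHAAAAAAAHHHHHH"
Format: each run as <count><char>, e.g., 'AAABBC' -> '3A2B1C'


Scanning runs left to right:
  i=0: run of 'D' x 1 -> '1D'
  i=1: run of 'H' x 7 -> '7H'
  i=8: run of 'A' x 7 -> '7A'
  i=15: run of 'H' x 6 -> '6H'

RLE = 1D7H7A6H


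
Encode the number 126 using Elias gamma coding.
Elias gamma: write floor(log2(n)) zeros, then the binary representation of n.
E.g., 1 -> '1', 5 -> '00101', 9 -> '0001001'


num_bits = floor(log2(126)) + 1 = 7
leading_zeros = num_bits - 1 = 6
binary(126) = 1111110

Elias gamma(126) = '000000' + '1111110' = 0000001111110 (13 bits)


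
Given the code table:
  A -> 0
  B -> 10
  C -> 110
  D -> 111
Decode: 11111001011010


Decoding:
111 -> D
110 -> C
0 -> A
10 -> B
110 -> C
10 -> B


Result: DCABCB


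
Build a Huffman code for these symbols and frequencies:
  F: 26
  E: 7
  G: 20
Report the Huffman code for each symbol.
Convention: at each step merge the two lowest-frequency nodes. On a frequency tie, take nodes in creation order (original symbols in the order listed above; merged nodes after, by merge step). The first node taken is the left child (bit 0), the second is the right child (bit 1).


Huffman tree construction:
Step 1: Merge E(7) + G(20) = 27
Step 2: Merge F(26) + (E+G)(27) = 53
Read each symbol's code off the tree from the root (left child = 0, right child = 1).

Codes:
  F: 0 (length 1)
  E: 10 (length 2)
  G: 11 (length 2)
Average code length: 80/53 = 1.5094 bits/symbol


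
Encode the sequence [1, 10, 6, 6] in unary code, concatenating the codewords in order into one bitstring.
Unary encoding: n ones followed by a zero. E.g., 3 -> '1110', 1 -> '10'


Encode each number as n ones followed by a terminating 0:
  1 -> 10 (2 bits)
  10 -> 11111111110 (11 bits)
  6 -> 1111110 (7 bits)
  6 -> 1111110 (7 bits)
Total length = 2 + 11 + 7 + 7 = 27 bits.

Unary([1, 10, 6, 6]) = 101111111111011111101111110 (27 bits)


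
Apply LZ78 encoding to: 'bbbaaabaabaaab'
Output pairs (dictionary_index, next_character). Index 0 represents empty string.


LZ78 encoding steps:
Dictionary: {0: ''}
Step 1: w='' (idx 0), next='b' -> output (0, 'b'), add 'b' as idx 1
Step 2: w='b' (idx 1), next='b' -> output (1, 'b'), add 'bb' as idx 2
Step 3: w='' (idx 0), next='a' -> output (0, 'a'), add 'a' as idx 3
Step 4: w='a' (idx 3), next='a' -> output (3, 'a'), add 'aa' as idx 4
Step 5: w='b' (idx 1), next='a' -> output (1, 'a'), add 'ba' as idx 5
Step 6: w='a' (idx 3), next='b' -> output (3, 'b'), add 'ab' as idx 6
Step 7: w='aa' (idx 4), next='a' -> output (4, 'a'), add 'aaa' as idx 7
Step 8: w='b' (idx 1), end of input -> output (1, '')


Encoded: [(0, 'b'), (1, 'b'), (0, 'a'), (3, 'a'), (1, 'a'), (3, 'b'), (4, 'a'), (1, '')]


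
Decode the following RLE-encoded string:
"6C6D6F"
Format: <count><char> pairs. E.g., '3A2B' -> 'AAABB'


Expanding each <count><char> pair:
  6C -> 'CCCCCC'
  6D -> 'DDDDDD'
  6F -> 'FFFFFF'

Decoded = CCCCCCDDDDDDFFFFFF


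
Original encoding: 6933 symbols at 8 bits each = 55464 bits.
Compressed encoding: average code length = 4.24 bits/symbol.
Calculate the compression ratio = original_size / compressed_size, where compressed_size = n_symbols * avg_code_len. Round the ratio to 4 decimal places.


original_size = n_symbols * orig_bits = 6933 * 8 = 55464 bits
compressed_size = n_symbols * avg_code_len = 6933 * 4.24 = 29395.92 bits
ratio = original_size / compressed_size = 55464 / 29395.92 = 1.8868

Compression ratio = 1.8868


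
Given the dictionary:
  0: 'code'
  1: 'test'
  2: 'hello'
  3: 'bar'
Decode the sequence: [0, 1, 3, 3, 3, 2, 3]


Look up each index in the dictionary:
  0 -> 'code'
  1 -> 'test'
  3 -> 'bar'
  3 -> 'bar'
  3 -> 'bar'
  2 -> 'hello'
  3 -> 'bar'

Decoded: "code test bar bar bar hello bar"


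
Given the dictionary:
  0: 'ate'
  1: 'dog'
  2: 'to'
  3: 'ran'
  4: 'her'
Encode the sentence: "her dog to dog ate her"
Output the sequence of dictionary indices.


Look up each word in the dictionary:
  'her' -> 4
  'dog' -> 1
  'to' -> 2
  'dog' -> 1
  'ate' -> 0
  'her' -> 4

Encoded: [4, 1, 2, 1, 0, 4]


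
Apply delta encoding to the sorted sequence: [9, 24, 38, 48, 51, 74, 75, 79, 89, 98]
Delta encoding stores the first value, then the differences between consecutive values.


First value: 9
Deltas:
  24 - 9 = 15
  38 - 24 = 14
  48 - 38 = 10
  51 - 48 = 3
  74 - 51 = 23
  75 - 74 = 1
  79 - 75 = 4
  89 - 79 = 10
  98 - 89 = 9


Delta encoded: [9, 15, 14, 10, 3, 23, 1, 4, 10, 9]


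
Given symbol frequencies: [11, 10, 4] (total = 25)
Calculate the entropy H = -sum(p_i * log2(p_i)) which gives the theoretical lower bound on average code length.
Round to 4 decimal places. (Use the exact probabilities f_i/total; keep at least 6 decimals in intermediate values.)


Per-symbol terms -p_i * log2(p_i) with p_i = f_i/25:
  p = 11/25 = 0.440000: log2(p) = -1.184425, -p*log2(p) = 0.521147
  p = 10/25 = 0.400000: log2(p) = -1.321928, -p*log2(p) = 0.528771
  p = 4/25 = 0.160000: log2(p) = -2.643856, -p*log2(p) = 0.423017
H = 0.521147 + 0.528771 + 0.423017 = 1.472935

H = 1.4729 bits/symbol


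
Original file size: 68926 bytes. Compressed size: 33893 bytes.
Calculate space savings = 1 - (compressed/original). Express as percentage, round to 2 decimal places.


ratio = compressed/original = 33893/68926 = 0.49173
savings = 1 - ratio = 1 - 0.49173 = 0.50827
as a percentage: 0.50827 * 100 = 50.83%

Space savings = 1 - 33893/68926 = 50.83%


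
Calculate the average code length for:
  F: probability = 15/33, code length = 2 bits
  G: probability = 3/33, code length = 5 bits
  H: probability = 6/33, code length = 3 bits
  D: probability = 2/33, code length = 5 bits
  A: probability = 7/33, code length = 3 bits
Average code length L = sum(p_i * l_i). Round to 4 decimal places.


Weighted contributions p_i * l_i:
  F: (15/33) * 2 = 30/33
  G: (3/33) * 5 = 15/33
  H: (6/33) * 3 = 18/33
  D: (2/33) * 5 = 10/33
  A: (7/33) * 3 = 21/33
Sum = (30 + 15 + 18 + 10 + 21)/33 = 94/33

L = 94/33 = 2.8485 bits/symbol


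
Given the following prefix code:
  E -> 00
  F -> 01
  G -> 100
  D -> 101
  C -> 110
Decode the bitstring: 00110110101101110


Decoding step by step:
Bits 00 -> E
Bits 110 -> C
Bits 110 -> C
Bits 101 -> D
Bits 101 -> D
Bits 110 -> C


Decoded message: ECCDDC


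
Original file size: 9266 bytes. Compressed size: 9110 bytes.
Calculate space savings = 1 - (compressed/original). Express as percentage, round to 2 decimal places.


ratio = compressed/original = 9110/9266 = 0.983164
savings = 1 - ratio = 1 - 0.983164 = 0.016836
as a percentage: 0.016836 * 100 = 1.68%

Space savings = 1 - 9110/9266 = 1.68%


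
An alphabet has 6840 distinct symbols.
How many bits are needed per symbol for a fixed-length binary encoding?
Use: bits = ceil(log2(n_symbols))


log2(6840) = 12.7398
Bracket: 2^12 = 4096 < 6840 <= 2^13 = 8192
So ceil(log2(6840)) = 13

bits = ceil(log2(6840)) = ceil(12.7398) = 13 bits


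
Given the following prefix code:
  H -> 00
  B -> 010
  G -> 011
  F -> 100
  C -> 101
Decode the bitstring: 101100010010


Decoding step by step:
Bits 101 -> C
Bits 100 -> F
Bits 010 -> B
Bits 010 -> B


Decoded message: CFBB
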